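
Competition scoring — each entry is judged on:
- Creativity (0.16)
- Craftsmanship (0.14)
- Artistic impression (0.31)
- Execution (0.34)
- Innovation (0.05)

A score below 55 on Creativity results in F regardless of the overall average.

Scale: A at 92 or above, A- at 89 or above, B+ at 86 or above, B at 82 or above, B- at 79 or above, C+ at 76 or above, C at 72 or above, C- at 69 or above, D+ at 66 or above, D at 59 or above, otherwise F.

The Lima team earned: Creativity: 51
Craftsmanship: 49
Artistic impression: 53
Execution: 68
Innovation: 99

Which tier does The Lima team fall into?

F

Creativity score 51 < 55: minimum not met.
Weighted total:
  Creativity 51 × 0.16 = 8.16
  Craftsmanship 49 × 0.14 = 6.86
  Artistic impression 53 × 0.31 = 16.43
  Execution 68 × 0.34 = 23.12
  Innovation 99 × 0.05 = 4.95
Sum = 59.52
Because the Creativity minimum was not met, the result is F.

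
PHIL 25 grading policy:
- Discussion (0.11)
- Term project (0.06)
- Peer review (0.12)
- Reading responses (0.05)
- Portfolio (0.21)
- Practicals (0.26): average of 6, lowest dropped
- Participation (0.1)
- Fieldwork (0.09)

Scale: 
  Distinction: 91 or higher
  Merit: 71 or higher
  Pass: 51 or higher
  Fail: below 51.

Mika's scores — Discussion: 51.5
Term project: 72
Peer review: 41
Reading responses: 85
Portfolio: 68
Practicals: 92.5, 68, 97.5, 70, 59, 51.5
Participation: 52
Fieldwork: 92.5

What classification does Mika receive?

Pass

Practicals: drop 51.5 → average of remaining 5 = 387/5 = 77.4
Weighted total:
  Discussion 51.5 × 0.11 = 5.665
  Term project 72 × 0.06 = 4.32
  Peer review 41 × 0.12 = 4.92
  Reading responses 85 × 0.05 = 4.25
  Portfolio 68 × 0.21 = 14.28
  Practicals 77.4 × 0.26 = 20.124
  Participation 52 × 0.1 = 5.2
  Fieldwork 92.5 × 0.09 = 8.325
Sum = 67.084
67.084 is ≥ 51 and < 71 → Pass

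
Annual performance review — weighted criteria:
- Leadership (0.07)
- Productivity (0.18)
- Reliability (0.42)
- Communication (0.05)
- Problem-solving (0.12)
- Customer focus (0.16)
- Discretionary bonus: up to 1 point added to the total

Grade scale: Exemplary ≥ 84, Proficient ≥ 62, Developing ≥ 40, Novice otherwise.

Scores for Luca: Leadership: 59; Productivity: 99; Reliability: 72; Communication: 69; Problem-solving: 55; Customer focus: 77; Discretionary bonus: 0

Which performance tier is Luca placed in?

Proficient

Weighted total:
  Leadership 59 × 0.07 = 4.13
  Productivity 99 × 0.18 = 17.82
  Reliability 72 × 0.42 = 30.24
  Communication 69 × 0.05 = 3.45
  Problem-solving 55 × 0.12 = 6.6
  Customer focus 77 × 0.16 = 12.32
Sum = 74.56
Discretionary bonus: 74.56 + 0 = 74.56
74.56 is ≥ 62 and < 84 → Proficient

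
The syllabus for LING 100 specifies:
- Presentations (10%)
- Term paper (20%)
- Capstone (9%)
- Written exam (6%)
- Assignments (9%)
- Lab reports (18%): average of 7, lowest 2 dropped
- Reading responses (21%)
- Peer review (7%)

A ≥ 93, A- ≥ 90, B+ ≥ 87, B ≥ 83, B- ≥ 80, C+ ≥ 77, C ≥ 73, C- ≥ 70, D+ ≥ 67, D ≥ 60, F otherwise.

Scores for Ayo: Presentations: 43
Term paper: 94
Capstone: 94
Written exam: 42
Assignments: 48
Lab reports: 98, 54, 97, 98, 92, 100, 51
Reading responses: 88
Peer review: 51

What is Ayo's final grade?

C+

Lab reports: drop 51, 54 → average of remaining 5 = 485/5 = 97
Weighted total:
  Presentations 43 × 0.1 = 4.3
  Term paper 94 × 0.2 = 18.8
  Capstone 94 × 0.09 = 8.46
  Written exam 42 × 0.06 = 2.52
  Assignments 48 × 0.09 = 4.32
  Lab reports 97 × 0.18 = 17.46
  Reading responses 88 × 0.21 = 18.48
  Peer review 51 × 0.07 = 3.57
Sum = 77.91
77.91 is ≥ 77 and < 80 → C+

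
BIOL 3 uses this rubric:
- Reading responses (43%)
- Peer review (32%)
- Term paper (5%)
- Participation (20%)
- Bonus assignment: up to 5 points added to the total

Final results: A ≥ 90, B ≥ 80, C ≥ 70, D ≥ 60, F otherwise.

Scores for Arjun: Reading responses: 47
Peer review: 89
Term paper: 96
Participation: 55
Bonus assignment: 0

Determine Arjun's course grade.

Weighted total:
  Reading responses 47 × 0.43 = 20.21
  Peer review 89 × 0.32 = 28.48
  Term paper 96 × 0.05 = 4.8
  Participation 55 × 0.2 = 11
Sum = 64.49
Bonus assignment: 64.49 + 0 = 64.49
64.49 is ≥ 60 and < 70 → D

D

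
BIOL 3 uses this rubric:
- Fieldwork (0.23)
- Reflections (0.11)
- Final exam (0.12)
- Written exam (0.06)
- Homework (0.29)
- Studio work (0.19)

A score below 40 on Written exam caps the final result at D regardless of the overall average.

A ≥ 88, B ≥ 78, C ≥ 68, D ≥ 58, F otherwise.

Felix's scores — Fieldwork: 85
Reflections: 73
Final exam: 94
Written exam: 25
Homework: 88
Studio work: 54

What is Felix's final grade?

D

Written exam score 25 < 40: minimum not met.
Weighted total:
  Fieldwork 85 × 0.23 = 19.55
  Reflections 73 × 0.11 = 8.03
  Final exam 94 × 0.12 = 11.28
  Written exam 25 × 0.06 = 1.5
  Homework 88 × 0.29 = 25.52
  Studio work 54 × 0.19 = 10.26
Sum = 76.14
76.14 would be C; cap at D applies → D.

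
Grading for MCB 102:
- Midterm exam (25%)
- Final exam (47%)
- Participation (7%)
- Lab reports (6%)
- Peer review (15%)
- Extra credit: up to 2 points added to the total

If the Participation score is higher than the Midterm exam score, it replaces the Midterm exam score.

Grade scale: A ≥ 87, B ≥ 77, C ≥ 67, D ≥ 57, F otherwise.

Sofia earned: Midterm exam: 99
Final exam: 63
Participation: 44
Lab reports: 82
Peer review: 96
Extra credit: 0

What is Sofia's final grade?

Participation (44) ≤ Midterm exam (99), so Midterm exam stays at 99.
Weighted total:
  Midterm exam 99 × 0.25 = 24.75
  Final exam 63 × 0.47 = 29.61
  Participation 44 × 0.07 = 3.08
  Lab reports 82 × 0.06 = 4.92
  Peer review 96 × 0.15 = 14.4
Sum = 76.76
Extra credit: 76.76 + 0 = 76.76
76.76 is ≥ 67 and < 77 → C

C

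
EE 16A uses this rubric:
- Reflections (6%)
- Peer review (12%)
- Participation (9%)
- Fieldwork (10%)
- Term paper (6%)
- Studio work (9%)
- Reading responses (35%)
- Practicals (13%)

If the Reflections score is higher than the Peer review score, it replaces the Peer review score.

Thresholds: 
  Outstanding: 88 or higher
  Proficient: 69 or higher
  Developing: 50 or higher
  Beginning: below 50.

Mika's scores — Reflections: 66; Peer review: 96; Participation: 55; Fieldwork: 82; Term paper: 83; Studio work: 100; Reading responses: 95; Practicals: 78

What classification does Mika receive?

Reflections (66) ≤ Peer review (96), so Peer review stays at 96.
Weighted total:
  Reflections 66 × 0.06 = 3.96
  Peer review 96 × 0.12 = 11.52
  Participation 55 × 0.09 = 4.95
  Fieldwork 82 × 0.1 = 8.2
  Term paper 83 × 0.06 = 4.98
  Studio work 100 × 0.09 = 9
  Reading responses 95 × 0.35 = 33.25
  Practicals 78 × 0.13 = 10.14
Sum = 86
86 is ≥ 69 and < 88 → Proficient

Proficient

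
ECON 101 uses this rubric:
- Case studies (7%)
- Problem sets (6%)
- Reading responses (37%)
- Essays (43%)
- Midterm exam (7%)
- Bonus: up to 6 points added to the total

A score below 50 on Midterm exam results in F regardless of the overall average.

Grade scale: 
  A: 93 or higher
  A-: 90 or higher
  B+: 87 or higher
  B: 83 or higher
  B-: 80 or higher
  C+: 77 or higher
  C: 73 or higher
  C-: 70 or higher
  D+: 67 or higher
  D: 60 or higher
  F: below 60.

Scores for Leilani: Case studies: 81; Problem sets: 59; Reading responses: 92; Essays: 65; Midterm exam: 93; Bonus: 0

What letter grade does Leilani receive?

C+

Midterm exam score 93 ≥ 50: minimum met.
Weighted total:
  Case studies 81 × 0.07 = 5.67
  Problem sets 59 × 0.06 = 3.54
  Reading responses 92 × 0.37 = 34.04
  Essays 65 × 0.43 = 27.95
  Midterm exam 93 × 0.07 = 6.51
Sum = 77.71
Bonus: 77.71 + 0 = 77.71
77.71 is ≥ 77 and < 80 → C+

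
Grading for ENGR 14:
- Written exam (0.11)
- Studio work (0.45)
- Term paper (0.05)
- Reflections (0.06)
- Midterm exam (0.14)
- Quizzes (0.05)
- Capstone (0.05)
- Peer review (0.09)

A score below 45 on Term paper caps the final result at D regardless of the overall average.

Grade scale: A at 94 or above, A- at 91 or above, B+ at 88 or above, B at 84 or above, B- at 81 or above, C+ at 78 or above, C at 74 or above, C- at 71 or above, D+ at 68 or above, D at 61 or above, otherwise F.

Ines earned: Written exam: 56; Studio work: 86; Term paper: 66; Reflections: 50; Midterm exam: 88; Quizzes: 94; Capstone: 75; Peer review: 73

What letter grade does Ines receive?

Term paper score 66 ≥ 45: minimum met.
Weighted total:
  Written exam 56 × 0.11 = 6.16
  Studio work 86 × 0.45 = 38.7
  Term paper 66 × 0.05 = 3.3
  Reflections 50 × 0.06 = 3
  Midterm exam 88 × 0.14 = 12.32
  Quizzes 94 × 0.05 = 4.7
  Capstone 75 × 0.05 = 3.75
  Peer review 73 × 0.09 = 6.57
Sum = 78.5
78.5 is ≥ 78 and < 81 → C+

C+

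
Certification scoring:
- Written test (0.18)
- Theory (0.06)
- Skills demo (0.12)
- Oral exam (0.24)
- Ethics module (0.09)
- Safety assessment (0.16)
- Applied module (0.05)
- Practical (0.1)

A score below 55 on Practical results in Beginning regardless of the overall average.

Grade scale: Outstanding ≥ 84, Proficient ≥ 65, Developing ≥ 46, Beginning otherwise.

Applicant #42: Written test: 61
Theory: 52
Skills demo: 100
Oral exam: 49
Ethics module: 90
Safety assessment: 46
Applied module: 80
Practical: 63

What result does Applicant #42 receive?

Developing

Practical score 63 ≥ 55: minimum met.
Weighted total:
  Written test 61 × 0.18 = 10.98
  Theory 52 × 0.06 = 3.12
  Skills demo 100 × 0.12 = 12
  Oral exam 49 × 0.24 = 11.76
  Ethics module 90 × 0.09 = 8.1
  Safety assessment 46 × 0.16 = 7.36
  Applied module 80 × 0.05 = 4
  Practical 63 × 0.1 = 6.3
Sum = 63.62
63.62 is ≥ 46 and < 65 → Developing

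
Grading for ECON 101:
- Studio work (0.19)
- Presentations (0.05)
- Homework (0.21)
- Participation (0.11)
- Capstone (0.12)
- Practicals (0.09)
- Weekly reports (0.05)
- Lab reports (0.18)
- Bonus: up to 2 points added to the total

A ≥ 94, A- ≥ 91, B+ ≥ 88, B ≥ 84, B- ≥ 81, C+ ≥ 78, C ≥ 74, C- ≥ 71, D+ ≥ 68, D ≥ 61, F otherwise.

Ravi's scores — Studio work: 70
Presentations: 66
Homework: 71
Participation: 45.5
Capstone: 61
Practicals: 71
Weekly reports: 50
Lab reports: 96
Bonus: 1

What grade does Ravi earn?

C-

Weighted total:
  Studio work 70 × 0.19 = 13.3
  Presentations 66 × 0.05 = 3.3
  Homework 71 × 0.21 = 14.91
  Participation 45.5 × 0.11 = 5.005
  Capstone 61 × 0.12 = 7.32
  Practicals 71 × 0.09 = 6.39
  Weekly reports 50 × 0.05 = 2.5
  Lab reports 96 × 0.18 = 17.28
Sum = 70.005
Bonus: 70.005 + 1 = 71.005
71.005 is ≥ 71 and < 74 → C-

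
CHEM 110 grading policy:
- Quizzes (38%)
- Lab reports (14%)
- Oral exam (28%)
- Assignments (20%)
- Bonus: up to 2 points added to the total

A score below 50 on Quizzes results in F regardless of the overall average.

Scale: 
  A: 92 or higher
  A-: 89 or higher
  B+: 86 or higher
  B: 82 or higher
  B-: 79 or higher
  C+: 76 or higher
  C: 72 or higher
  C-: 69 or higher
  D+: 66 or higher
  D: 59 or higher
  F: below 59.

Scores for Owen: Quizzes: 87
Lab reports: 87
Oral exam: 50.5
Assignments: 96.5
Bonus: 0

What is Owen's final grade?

C+

Quizzes score 87 ≥ 50: minimum met.
Weighted total:
  Quizzes 87 × 0.38 = 33.06
  Lab reports 87 × 0.14 = 12.18
  Oral exam 50.5 × 0.28 = 14.14
  Assignments 96.5 × 0.2 = 19.3
Sum = 78.68
Bonus: 78.68 + 0 = 78.68
78.68 is ≥ 76 and < 79 → C+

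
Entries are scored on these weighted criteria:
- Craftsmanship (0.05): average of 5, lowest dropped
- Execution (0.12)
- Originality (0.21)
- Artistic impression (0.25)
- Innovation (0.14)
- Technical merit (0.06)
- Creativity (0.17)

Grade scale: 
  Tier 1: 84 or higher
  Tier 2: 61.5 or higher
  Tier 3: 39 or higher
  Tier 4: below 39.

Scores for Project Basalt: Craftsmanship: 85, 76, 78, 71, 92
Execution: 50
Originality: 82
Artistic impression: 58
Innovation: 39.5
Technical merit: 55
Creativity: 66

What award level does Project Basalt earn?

Craftsmanship: drop 71 → average of remaining 4 = 331/4 = 82.75
Weighted total:
  Craftsmanship 82.75 × 0.05 = 4.1375
  Execution 50 × 0.12 = 6
  Originality 82 × 0.21 = 17.22
  Artistic impression 58 × 0.25 = 14.5
  Innovation 39.5 × 0.14 = 5.53
  Technical merit 55 × 0.06 = 3.3
  Creativity 66 × 0.17 = 11.22
Sum = 61.9075
61.9075 is ≥ 61.5 and < 84 → Tier 2

Tier 2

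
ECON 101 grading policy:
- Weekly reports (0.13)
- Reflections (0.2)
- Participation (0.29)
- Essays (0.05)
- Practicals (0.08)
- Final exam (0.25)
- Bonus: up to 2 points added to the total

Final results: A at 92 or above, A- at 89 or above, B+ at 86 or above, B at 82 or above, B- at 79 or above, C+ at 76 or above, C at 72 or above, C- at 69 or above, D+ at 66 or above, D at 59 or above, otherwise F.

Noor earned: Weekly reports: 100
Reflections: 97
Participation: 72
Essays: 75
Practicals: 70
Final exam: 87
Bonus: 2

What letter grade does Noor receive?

B+

Weighted total:
  Weekly reports 100 × 0.13 = 13
  Reflections 97 × 0.2 = 19.4
  Participation 72 × 0.29 = 20.88
  Essays 75 × 0.05 = 3.75
  Practicals 70 × 0.08 = 5.6
  Final exam 87 × 0.25 = 21.75
Sum = 84.38
Bonus: 84.38 + 2 = 86.38
86.38 is ≥ 86 and < 89 → B+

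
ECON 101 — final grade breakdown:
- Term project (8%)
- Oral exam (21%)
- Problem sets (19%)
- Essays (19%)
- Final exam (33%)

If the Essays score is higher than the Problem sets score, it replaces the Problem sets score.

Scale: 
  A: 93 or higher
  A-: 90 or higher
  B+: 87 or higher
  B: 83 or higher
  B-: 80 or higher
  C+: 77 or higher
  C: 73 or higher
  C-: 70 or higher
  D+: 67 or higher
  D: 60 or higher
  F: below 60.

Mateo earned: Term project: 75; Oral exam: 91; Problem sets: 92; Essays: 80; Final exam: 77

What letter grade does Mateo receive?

B

Essays (80) ≤ Problem sets (92), so Problem sets stays at 92.
Weighted total:
  Term project 75 × 0.08 = 6
  Oral exam 91 × 0.21 = 19.11
  Problem sets 92 × 0.19 = 17.48
  Essays 80 × 0.19 = 15.2
  Final exam 77 × 0.33 = 25.41
Sum = 83.2
83.2 is ≥ 83 and < 87 → B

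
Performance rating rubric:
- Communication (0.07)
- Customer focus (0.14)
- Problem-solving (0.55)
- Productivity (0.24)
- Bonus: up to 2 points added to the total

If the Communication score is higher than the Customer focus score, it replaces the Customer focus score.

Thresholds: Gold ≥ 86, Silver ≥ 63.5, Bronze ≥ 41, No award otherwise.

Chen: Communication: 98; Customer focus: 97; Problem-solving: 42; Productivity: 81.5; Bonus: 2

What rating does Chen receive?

Silver

Communication (98) > Customer focus (97), so Customer focus counts as 98.
Weighted total:
  Communication 98 × 0.07 = 6.86
  Customer focus 98 × 0.14 = 13.72
  Problem-solving 42 × 0.55 = 23.1
  Productivity 81.5 × 0.24 = 19.56
Sum = 63.24
Bonus: 63.24 + 2 = 65.24
65.24 is ≥ 63.5 and < 86 → Silver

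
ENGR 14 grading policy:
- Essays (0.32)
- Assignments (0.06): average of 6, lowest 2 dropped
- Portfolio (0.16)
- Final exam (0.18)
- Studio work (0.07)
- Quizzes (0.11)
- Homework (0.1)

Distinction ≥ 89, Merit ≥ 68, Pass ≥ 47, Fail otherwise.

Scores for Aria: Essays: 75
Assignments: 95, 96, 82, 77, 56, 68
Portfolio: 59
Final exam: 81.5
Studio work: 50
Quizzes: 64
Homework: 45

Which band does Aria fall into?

Assignments: drop 56, 68 → average of remaining 4 = 350/4 = 87.5
Weighted total:
  Essays 75 × 0.32 = 24
  Assignments 87.5 × 0.06 = 5.25
  Portfolio 59 × 0.16 = 9.44
  Final exam 81.5 × 0.18 = 14.67
  Studio work 50 × 0.07 = 3.5
  Quizzes 64 × 0.11 = 7.04
  Homework 45 × 0.1 = 4.5
Sum = 68.4
68.4 is ≥ 68 and < 89 → Merit

Merit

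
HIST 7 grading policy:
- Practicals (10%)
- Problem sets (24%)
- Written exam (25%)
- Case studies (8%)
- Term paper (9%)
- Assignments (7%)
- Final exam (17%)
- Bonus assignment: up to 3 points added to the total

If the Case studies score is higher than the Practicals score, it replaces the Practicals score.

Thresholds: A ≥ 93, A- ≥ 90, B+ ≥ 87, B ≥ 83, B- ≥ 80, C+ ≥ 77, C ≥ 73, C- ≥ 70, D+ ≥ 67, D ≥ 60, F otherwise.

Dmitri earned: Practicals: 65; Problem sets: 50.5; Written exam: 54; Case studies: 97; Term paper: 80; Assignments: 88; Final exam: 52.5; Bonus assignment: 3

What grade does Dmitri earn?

D+

Case studies (97) > Practicals (65), so Practicals counts as 97.
Weighted total:
  Practicals 97 × 0.1 = 9.7
  Problem sets 50.5 × 0.24 = 12.12
  Written exam 54 × 0.25 = 13.5
  Case studies 97 × 0.08 = 7.76
  Term paper 80 × 0.09 = 7.2
  Assignments 88 × 0.07 = 6.16
  Final exam 52.5 × 0.17 = 8.925
Sum = 65.365
Bonus assignment: 65.365 + 3 = 68.365
68.365 is ≥ 67 and < 70 → D+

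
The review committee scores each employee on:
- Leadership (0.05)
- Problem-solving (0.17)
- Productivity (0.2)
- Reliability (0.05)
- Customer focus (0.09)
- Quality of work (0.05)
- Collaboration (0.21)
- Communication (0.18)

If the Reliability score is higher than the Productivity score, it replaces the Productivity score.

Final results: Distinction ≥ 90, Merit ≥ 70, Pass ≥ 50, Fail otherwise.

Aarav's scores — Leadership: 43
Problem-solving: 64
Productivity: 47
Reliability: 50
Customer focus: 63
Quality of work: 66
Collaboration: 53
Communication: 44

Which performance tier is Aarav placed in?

Reliability (50) > Productivity (47), so Productivity counts as 50.
Weighted total:
  Leadership 43 × 0.05 = 2.15
  Problem-solving 64 × 0.17 = 10.88
  Productivity 50 × 0.2 = 10
  Reliability 50 × 0.05 = 2.5
  Customer focus 63 × 0.09 = 5.67
  Quality of work 66 × 0.05 = 3.3
  Collaboration 53 × 0.21 = 11.13
  Communication 44 × 0.18 = 7.92
Sum = 53.55
53.55 is ≥ 50 and < 70 → Pass

Pass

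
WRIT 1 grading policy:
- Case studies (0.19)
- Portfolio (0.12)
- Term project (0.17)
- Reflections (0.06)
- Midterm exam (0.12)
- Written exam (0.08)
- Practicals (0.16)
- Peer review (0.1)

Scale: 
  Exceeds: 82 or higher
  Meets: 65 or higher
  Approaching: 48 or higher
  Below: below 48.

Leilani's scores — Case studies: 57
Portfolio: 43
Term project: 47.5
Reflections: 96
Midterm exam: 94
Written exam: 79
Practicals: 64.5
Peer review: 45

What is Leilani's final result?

Weighted total:
  Case studies 57 × 0.19 = 10.83
  Portfolio 43 × 0.12 = 5.16
  Term project 47.5 × 0.17 = 8.075
  Reflections 96 × 0.06 = 5.76
  Midterm exam 94 × 0.12 = 11.28
  Written exam 79 × 0.08 = 6.32
  Practicals 64.5 × 0.16 = 10.32
  Peer review 45 × 0.1 = 4.5
Sum = 62.245
62.245 is ≥ 48 and < 65 → Approaching

Approaching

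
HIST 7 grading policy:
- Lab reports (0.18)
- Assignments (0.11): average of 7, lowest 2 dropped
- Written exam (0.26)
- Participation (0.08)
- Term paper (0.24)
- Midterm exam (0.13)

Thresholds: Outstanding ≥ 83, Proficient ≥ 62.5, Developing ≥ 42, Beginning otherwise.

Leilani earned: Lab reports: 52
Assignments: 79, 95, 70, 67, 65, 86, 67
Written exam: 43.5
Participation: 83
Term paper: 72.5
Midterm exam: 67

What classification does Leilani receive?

Developing

Assignments: drop 65, 67 → average of remaining 5 = 397/5 = 79.4
Weighted total:
  Lab reports 52 × 0.18 = 9.36
  Assignments 79.4 × 0.11 = 8.734
  Written exam 43.5 × 0.26 = 11.31
  Participation 83 × 0.08 = 6.64
  Term paper 72.5 × 0.24 = 17.4
  Midterm exam 67 × 0.13 = 8.71
Sum = 62.154
62.154 is ≥ 42 and < 62.5 → Developing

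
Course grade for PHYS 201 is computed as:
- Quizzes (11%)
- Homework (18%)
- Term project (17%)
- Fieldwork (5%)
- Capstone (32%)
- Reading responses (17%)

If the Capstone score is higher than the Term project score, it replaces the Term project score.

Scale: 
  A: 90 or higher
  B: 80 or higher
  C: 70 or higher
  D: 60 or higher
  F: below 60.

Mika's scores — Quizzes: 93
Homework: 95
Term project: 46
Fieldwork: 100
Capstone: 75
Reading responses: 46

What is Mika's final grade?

Capstone (75) > Term project (46), so Term project counts as 75.
Weighted total:
  Quizzes 93 × 0.11 = 10.23
  Homework 95 × 0.18 = 17.1
  Term project 75 × 0.17 = 12.75
  Fieldwork 100 × 0.05 = 5
  Capstone 75 × 0.32 = 24
  Reading responses 46 × 0.17 = 7.82
Sum = 76.9
76.9 is ≥ 70 and < 80 → C

C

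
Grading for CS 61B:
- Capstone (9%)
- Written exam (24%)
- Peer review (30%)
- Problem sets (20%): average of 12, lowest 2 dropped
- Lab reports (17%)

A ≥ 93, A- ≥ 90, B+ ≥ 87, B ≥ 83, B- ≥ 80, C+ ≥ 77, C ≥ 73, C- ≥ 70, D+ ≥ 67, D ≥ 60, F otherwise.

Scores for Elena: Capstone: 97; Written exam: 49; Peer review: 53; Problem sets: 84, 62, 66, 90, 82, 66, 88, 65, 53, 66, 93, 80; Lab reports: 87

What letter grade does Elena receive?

Problem sets: drop 53, 62 → average of remaining 10 = 780/10 = 78
Weighted total:
  Capstone 97 × 0.09 = 8.73
  Written exam 49 × 0.24 = 11.76
  Peer review 53 × 0.3 = 15.9
  Problem sets 78 × 0.2 = 15.6
  Lab reports 87 × 0.17 = 14.79
Sum = 66.78
66.78 is ≥ 60 and < 67 → D

D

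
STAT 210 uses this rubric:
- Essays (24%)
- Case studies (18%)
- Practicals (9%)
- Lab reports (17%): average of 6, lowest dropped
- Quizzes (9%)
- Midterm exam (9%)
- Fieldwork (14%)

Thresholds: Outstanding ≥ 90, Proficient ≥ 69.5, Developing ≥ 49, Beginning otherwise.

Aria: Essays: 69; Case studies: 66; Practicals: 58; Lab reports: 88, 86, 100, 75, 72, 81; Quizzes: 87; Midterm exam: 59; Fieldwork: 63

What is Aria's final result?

Proficient

Lab reports: drop 72 → average of remaining 5 = 430/5 = 86
Weighted total:
  Essays 69 × 0.24 = 16.56
  Case studies 66 × 0.18 = 11.88
  Practicals 58 × 0.09 = 5.22
  Lab reports 86 × 0.17 = 14.62
  Quizzes 87 × 0.09 = 7.83
  Midterm exam 59 × 0.09 = 5.31
  Fieldwork 63 × 0.14 = 8.82
Sum = 70.24
70.24 is ≥ 69.5 and < 90 → Proficient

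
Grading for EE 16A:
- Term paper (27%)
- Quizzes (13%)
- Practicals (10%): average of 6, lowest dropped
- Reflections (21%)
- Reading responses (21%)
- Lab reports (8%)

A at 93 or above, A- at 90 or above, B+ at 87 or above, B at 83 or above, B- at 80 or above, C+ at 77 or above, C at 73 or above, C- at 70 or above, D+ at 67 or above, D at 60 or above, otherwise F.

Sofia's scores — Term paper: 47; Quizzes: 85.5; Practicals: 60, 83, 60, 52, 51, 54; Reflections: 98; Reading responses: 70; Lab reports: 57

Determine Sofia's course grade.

D+

Practicals: drop 51 → average of remaining 5 = 309/5 = 61.8
Weighted total:
  Term paper 47 × 0.27 = 12.69
  Quizzes 85.5 × 0.13 = 11.115
  Practicals 61.8 × 0.1 = 6.18
  Reflections 98 × 0.21 = 20.58
  Reading responses 70 × 0.21 = 14.7
  Lab reports 57 × 0.08 = 4.56
Sum = 69.825
69.825 is ≥ 67 and < 70 → D+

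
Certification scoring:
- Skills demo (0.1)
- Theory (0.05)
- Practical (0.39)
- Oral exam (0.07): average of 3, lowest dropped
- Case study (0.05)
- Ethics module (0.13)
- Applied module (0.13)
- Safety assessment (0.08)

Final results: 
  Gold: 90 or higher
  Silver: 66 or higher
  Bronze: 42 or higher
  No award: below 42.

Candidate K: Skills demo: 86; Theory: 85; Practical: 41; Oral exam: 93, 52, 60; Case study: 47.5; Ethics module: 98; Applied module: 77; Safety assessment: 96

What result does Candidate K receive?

Oral exam: drop 52 → average of remaining 2 = 153/2 = 76.5
Weighted total:
  Skills demo 86 × 0.1 = 8.6
  Theory 85 × 0.05 = 4.25
  Practical 41 × 0.39 = 15.99
  Oral exam 76.5 × 0.07 = 5.355
  Case study 47.5 × 0.05 = 2.375
  Ethics module 98 × 0.13 = 12.74
  Applied module 77 × 0.13 = 10.01
  Safety assessment 96 × 0.08 = 7.68
Sum = 67
67 is ≥ 66 and < 90 → Silver

Silver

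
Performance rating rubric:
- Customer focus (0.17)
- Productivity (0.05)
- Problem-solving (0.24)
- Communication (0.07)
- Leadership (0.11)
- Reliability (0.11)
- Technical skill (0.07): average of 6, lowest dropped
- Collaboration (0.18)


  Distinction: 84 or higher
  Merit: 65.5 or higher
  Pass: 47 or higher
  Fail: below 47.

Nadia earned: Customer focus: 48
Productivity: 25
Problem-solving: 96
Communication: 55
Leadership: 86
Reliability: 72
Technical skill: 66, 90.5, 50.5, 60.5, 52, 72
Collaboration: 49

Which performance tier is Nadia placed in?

Technical skill: drop 50.5 → average of remaining 5 = 341/5 = 68.2
Weighted total:
  Customer focus 48 × 0.17 = 8.16
  Productivity 25 × 0.05 = 1.25
  Problem-solving 96 × 0.24 = 23.04
  Communication 55 × 0.07 = 3.85
  Leadership 86 × 0.11 = 9.46
  Reliability 72 × 0.11 = 7.92
  Technical skill 68.2 × 0.07 = 4.774
  Collaboration 49 × 0.18 = 8.82
Sum = 67.274
67.274 is ≥ 65.5 and < 84 → Merit

Merit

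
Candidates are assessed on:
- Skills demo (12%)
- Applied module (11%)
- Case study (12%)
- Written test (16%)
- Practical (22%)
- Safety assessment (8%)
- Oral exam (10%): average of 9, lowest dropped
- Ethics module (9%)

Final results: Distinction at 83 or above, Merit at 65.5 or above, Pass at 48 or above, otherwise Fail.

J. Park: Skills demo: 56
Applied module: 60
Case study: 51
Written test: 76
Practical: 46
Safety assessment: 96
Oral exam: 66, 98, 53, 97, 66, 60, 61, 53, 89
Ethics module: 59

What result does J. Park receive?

Oral exam: drop 53 → average of remaining 8 = 590/8 = 73.75
Weighted total:
  Skills demo 56 × 0.12 = 6.72
  Applied module 60 × 0.11 = 6.6
  Case study 51 × 0.12 = 6.12
  Written test 76 × 0.16 = 12.16
  Practical 46 × 0.22 = 10.12
  Safety assessment 96 × 0.08 = 7.68
  Oral exam 73.75 × 0.1 = 7.375
  Ethics module 59 × 0.09 = 5.31
Sum = 62.085
62.085 is ≥ 48 and < 65.5 → Pass

Pass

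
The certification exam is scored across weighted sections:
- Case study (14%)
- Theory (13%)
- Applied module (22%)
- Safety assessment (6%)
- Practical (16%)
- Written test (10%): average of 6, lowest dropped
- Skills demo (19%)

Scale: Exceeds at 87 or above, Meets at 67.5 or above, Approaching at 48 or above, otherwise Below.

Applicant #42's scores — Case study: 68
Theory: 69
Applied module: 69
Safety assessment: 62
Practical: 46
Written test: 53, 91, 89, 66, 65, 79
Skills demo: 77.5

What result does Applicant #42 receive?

Approaching

Written test: drop 53 → average of remaining 5 = 390/5 = 78
Weighted total:
  Case study 68 × 0.14 = 9.52
  Theory 69 × 0.13 = 8.97
  Applied module 69 × 0.22 = 15.18
  Safety assessment 62 × 0.06 = 3.72
  Practical 46 × 0.16 = 7.36
  Written test 78 × 0.1 = 7.8
  Skills demo 77.5 × 0.19 = 14.725
Sum = 67.275
67.275 is ≥ 48 and < 67.5 → Approaching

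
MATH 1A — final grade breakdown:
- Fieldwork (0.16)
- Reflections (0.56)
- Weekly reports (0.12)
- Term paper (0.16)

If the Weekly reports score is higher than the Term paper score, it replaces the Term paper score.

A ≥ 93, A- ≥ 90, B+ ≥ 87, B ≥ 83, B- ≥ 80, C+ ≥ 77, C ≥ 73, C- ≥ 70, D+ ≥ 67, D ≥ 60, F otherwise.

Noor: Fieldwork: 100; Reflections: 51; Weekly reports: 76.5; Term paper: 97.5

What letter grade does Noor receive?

Weekly reports (76.5) ≤ Term paper (97.5), so Term paper stays at 97.5.
Weighted total:
  Fieldwork 100 × 0.16 = 16
  Reflections 51 × 0.56 = 28.56
  Weekly reports 76.5 × 0.12 = 9.18
  Term paper 97.5 × 0.16 = 15.6
Sum = 69.34
69.34 is ≥ 67 and < 70 → D+

D+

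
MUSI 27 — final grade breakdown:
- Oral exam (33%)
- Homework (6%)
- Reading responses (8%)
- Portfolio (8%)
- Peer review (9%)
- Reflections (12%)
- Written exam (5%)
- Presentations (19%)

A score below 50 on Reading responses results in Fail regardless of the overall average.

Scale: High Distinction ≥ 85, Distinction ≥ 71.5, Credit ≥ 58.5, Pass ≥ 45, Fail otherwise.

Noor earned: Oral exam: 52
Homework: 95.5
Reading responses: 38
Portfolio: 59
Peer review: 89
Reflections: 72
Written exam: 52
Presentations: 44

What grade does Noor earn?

Fail

Reading responses score 38 < 50: minimum not met.
Weighted total:
  Oral exam 52 × 0.33 = 17.16
  Homework 95.5 × 0.06 = 5.73
  Reading responses 38 × 0.08 = 3.04
  Portfolio 59 × 0.08 = 4.72
  Peer review 89 × 0.09 = 8.01
  Reflections 72 × 0.12 = 8.64
  Written exam 52 × 0.05 = 2.6
  Presentations 44 × 0.19 = 8.36
Sum = 58.26
Because the Reading responses minimum was not met, the result is Fail.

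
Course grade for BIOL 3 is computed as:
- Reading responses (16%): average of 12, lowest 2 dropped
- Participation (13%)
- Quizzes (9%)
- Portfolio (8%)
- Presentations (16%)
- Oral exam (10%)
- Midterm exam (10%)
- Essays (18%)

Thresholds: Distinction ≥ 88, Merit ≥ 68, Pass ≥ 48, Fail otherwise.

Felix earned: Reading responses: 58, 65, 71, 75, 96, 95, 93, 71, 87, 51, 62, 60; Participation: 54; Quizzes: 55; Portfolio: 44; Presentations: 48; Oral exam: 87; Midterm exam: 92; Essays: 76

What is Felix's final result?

Pass

Reading responses: drop 51, 58 → average of remaining 10 = 775/10 = 77.5
Weighted total:
  Reading responses 77.5 × 0.16 = 12.4
  Participation 54 × 0.13 = 7.02
  Quizzes 55 × 0.09 = 4.95
  Portfolio 44 × 0.08 = 3.52
  Presentations 48 × 0.16 = 7.68
  Oral exam 87 × 0.1 = 8.7
  Midterm exam 92 × 0.1 = 9.2
  Essays 76 × 0.18 = 13.68
Sum = 67.15
67.15 is ≥ 48 and < 68 → Pass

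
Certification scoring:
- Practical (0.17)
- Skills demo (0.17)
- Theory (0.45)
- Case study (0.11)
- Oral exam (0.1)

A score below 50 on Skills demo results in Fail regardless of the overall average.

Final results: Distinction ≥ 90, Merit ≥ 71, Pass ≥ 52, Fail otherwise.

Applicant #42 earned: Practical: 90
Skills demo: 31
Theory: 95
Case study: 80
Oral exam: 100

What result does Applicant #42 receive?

Skills demo score 31 < 50: minimum not met.
Weighted total:
  Practical 90 × 0.17 = 15.3
  Skills demo 31 × 0.17 = 5.27
  Theory 95 × 0.45 = 42.75
  Case study 80 × 0.11 = 8.8
  Oral exam 100 × 0.1 = 10
Sum = 82.12
Because the Skills demo minimum was not met, the result is Fail.

Fail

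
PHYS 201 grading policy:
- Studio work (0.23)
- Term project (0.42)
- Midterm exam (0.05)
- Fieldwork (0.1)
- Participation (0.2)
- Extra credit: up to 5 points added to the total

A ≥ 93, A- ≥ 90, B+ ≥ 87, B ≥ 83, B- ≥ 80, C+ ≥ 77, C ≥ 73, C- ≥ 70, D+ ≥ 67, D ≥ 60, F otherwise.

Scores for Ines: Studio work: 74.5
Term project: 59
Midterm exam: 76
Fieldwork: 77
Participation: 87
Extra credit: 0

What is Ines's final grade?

Weighted total:
  Studio work 74.5 × 0.23 = 17.135
  Term project 59 × 0.42 = 24.78
  Midterm exam 76 × 0.05 = 3.8
  Fieldwork 77 × 0.1 = 7.7
  Participation 87 × 0.2 = 17.4
Sum = 70.815
Extra credit: 70.815 + 0 = 70.815
70.815 is ≥ 70 and < 73 → C-

C-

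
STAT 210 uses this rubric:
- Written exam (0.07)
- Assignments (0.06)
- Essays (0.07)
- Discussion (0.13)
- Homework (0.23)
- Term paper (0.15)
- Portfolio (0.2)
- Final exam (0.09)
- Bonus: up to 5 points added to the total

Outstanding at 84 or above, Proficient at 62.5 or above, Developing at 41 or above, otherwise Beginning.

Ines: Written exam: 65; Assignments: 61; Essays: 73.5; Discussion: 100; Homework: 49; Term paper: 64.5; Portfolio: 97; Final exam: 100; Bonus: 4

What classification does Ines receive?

Proficient

Weighted total:
  Written exam 65 × 0.07 = 4.55
  Assignments 61 × 0.06 = 3.66
  Essays 73.5 × 0.07 = 5.145
  Discussion 100 × 0.13 = 13
  Homework 49 × 0.23 = 11.27
  Term paper 64.5 × 0.15 = 9.675
  Portfolio 97 × 0.2 = 19.4
  Final exam 100 × 0.09 = 9
Sum = 75.7
Bonus: 75.7 + 4 = 79.7
79.7 is ≥ 62.5 and < 84 → Proficient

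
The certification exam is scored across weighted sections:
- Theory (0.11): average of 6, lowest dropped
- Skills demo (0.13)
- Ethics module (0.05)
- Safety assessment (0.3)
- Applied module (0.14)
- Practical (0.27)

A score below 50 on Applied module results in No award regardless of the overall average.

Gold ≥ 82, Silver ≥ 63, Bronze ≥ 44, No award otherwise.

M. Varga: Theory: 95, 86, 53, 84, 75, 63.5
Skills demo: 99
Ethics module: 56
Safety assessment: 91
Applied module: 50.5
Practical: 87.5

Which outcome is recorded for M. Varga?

Theory: drop 53 → average of remaining 5 = 403.5/5 = 80.7
Applied module score 50.5 ≥ 50: minimum met.
Weighted total:
  Theory 80.7 × 0.11 = 8.877
  Skills demo 99 × 0.13 = 12.87
  Ethics module 56 × 0.05 = 2.8
  Safety assessment 91 × 0.3 = 27.3
  Applied module 50.5 × 0.14 = 7.07
  Practical 87.5 × 0.27 = 23.625
Sum = 82.542
82.542 ≥ 82 → Gold

Gold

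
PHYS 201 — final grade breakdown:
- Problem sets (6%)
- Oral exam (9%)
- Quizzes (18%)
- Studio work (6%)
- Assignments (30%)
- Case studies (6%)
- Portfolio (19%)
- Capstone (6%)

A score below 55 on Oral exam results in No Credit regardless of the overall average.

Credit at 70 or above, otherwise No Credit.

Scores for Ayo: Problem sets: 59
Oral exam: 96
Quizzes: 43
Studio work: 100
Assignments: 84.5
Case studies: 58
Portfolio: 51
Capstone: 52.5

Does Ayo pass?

No Credit

Oral exam score 96 ≥ 55: minimum met.
Weighted total:
  Problem sets 59 × 0.06 = 3.54
  Oral exam 96 × 0.09 = 8.64
  Quizzes 43 × 0.18 = 7.74
  Studio work 100 × 0.06 = 6
  Assignments 84.5 × 0.3 = 25.35
  Case studies 58 × 0.06 = 3.48
  Portfolio 51 × 0.19 = 9.69
  Capstone 52.5 × 0.06 = 3.15
Sum = 67.59
67.59 < 70 → No Credit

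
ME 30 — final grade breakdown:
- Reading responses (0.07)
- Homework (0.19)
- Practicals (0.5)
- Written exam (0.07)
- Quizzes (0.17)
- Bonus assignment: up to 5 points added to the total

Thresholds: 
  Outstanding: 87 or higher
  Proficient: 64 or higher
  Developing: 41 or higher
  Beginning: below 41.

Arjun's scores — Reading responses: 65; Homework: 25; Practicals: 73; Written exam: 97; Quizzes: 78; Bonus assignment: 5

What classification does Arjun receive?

Weighted total:
  Reading responses 65 × 0.07 = 4.55
  Homework 25 × 0.19 = 4.75
  Practicals 73 × 0.5 = 36.5
  Written exam 97 × 0.07 = 6.79
  Quizzes 78 × 0.17 = 13.26
Sum = 65.85
Bonus assignment: 65.85 + 5 = 70.85
70.85 is ≥ 64 and < 87 → Proficient

Proficient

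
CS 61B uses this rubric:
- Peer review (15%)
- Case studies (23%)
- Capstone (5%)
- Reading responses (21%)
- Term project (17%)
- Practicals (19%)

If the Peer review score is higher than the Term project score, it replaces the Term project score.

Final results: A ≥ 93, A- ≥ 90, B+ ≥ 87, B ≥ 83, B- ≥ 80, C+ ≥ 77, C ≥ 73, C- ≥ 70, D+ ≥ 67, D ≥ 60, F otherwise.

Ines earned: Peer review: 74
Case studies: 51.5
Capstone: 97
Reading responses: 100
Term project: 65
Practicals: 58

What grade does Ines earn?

Peer review (74) > Term project (65), so Term project counts as 74.
Weighted total:
  Peer review 74 × 0.15 = 11.1
  Case studies 51.5 × 0.23 = 11.845
  Capstone 97 × 0.05 = 4.85
  Reading responses 100 × 0.21 = 21
  Term project 74 × 0.17 = 12.58
  Practicals 58 × 0.19 = 11.02
Sum = 72.395
72.395 is ≥ 70 and < 73 → C-

C-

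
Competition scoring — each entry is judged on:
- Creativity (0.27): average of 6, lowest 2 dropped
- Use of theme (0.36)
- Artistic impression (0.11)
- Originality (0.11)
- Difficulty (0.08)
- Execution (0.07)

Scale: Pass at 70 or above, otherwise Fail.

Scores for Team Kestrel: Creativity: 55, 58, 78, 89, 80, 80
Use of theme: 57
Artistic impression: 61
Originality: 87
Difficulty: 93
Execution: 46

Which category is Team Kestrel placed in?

Creativity: drop 55, 58 → average of remaining 4 = 327/4 = 81.75
Weighted total:
  Creativity 81.75 × 0.27 = 22.0725
  Use of theme 57 × 0.36 = 20.52
  Artistic impression 61 × 0.11 = 6.71
  Originality 87 × 0.11 = 9.57
  Difficulty 93 × 0.08 = 7.44
  Execution 46 × 0.07 = 3.22
Sum = 69.5325
69.5325 < 70 → Fail

Fail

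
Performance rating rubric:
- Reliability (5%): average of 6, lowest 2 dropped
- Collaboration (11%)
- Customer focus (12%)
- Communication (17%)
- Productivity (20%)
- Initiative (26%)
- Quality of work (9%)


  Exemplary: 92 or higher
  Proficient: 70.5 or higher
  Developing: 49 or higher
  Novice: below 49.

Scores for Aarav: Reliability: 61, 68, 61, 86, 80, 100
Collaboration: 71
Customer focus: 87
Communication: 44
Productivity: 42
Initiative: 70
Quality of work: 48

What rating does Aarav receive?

Reliability: drop 61, 61 → average of remaining 4 = 334/4 = 83.5
Weighted total:
  Reliability 83.5 × 0.05 = 4.175
  Collaboration 71 × 0.11 = 7.81
  Customer focus 87 × 0.12 = 10.44
  Communication 44 × 0.17 = 7.48
  Productivity 42 × 0.2 = 8.4
  Initiative 70 × 0.26 = 18.2
  Quality of work 48 × 0.09 = 4.32
Sum = 60.825
60.825 is ≥ 49 and < 70.5 → Developing

Developing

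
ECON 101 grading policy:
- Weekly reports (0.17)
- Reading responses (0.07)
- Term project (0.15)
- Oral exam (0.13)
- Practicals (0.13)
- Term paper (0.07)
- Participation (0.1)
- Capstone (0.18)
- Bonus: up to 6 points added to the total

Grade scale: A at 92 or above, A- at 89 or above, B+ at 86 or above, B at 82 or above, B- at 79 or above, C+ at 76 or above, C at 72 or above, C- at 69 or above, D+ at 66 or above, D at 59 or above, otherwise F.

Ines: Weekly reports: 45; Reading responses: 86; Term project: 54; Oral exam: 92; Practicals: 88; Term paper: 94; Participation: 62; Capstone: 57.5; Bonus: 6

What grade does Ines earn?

C

Weighted total:
  Weekly reports 45 × 0.17 = 7.65
  Reading responses 86 × 0.07 = 6.02
  Term project 54 × 0.15 = 8.1
  Oral exam 92 × 0.13 = 11.96
  Practicals 88 × 0.13 = 11.44
  Term paper 94 × 0.07 = 6.58
  Participation 62 × 0.1 = 6.2
  Capstone 57.5 × 0.18 = 10.35
Sum = 68.3
Bonus: 68.3 + 6 = 74.3
74.3 is ≥ 72 and < 76 → C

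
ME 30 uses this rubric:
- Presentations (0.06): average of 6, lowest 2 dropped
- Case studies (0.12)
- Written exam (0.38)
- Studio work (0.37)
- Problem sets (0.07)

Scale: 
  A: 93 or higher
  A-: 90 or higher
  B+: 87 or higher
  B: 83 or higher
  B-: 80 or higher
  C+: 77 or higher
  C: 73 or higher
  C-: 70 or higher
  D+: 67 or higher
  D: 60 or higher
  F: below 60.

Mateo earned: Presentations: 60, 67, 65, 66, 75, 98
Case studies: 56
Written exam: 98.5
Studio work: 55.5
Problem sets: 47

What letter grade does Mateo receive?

C-

Presentations: drop 60, 65 → average of remaining 4 = 306/4 = 76.5
Weighted total:
  Presentations 76.5 × 0.06 = 4.59
  Case studies 56 × 0.12 = 6.72
  Written exam 98.5 × 0.38 = 37.43
  Studio work 55.5 × 0.37 = 20.535
  Problem sets 47 × 0.07 = 3.29
Sum = 72.565
72.565 is ≥ 70 and < 73 → C-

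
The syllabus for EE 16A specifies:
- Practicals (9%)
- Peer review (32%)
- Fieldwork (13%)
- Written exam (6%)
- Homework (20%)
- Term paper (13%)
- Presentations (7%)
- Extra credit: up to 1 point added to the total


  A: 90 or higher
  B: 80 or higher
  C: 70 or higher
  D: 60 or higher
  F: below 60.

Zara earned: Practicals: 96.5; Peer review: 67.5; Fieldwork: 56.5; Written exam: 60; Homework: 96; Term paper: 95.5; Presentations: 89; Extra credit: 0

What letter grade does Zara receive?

C

Weighted total:
  Practicals 96.5 × 0.09 = 8.685
  Peer review 67.5 × 0.32 = 21.6
  Fieldwork 56.5 × 0.13 = 7.345
  Written exam 60 × 0.06 = 3.6
  Homework 96 × 0.2 = 19.2
  Term paper 95.5 × 0.13 = 12.415
  Presentations 89 × 0.07 = 6.23
Sum = 79.075
Extra credit: 79.075 + 0 = 79.075
79.075 is ≥ 70 and < 80 → C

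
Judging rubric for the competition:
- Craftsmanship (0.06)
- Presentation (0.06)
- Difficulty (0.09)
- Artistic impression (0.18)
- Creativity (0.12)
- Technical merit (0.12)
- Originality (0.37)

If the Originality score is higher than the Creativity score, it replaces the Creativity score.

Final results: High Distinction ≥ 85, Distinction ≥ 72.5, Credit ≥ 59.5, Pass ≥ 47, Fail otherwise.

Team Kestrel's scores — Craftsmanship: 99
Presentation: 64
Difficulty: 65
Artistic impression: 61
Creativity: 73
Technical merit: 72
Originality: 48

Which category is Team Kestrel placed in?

Credit

Originality (48) ≤ Creativity (73), so Creativity stays at 73.
Weighted total:
  Craftsmanship 99 × 0.06 = 5.94
  Presentation 64 × 0.06 = 3.84
  Difficulty 65 × 0.09 = 5.85
  Artistic impression 61 × 0.18 = 10.98
  Creativity 73 × 0.12 = 8.76
  Technical merit 72 × 0.12 = 8.64
  Originality 48 × 0.37 = 17.76
Sum = 61.77
61.77 is ≥ 59.5 and < 72.5 → Credit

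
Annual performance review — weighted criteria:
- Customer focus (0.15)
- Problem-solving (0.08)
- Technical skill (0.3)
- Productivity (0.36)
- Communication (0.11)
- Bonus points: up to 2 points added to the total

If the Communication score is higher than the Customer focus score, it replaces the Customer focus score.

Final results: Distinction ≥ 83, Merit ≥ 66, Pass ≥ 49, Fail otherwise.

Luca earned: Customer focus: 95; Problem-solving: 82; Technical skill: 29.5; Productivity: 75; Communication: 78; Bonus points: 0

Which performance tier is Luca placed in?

Pass

Communication (78) ≤ Customer focus (95), so Customer focus stays at 95.
Weighted total:
  Customer focus 95 × 0.15 = 14.25
  Problem-solving 82 × 0.08 = 6.56
  Technical skill 29.5 × 0.3 = 8.85
  Productivity 75 × 0.36 = 27
  Communication 78 × 0.11 = 8.58
Sum = 65.24
Bonus points: 65.24 + 0 = 65.24
65.24 is ≥ 49 and < 66 → Pass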